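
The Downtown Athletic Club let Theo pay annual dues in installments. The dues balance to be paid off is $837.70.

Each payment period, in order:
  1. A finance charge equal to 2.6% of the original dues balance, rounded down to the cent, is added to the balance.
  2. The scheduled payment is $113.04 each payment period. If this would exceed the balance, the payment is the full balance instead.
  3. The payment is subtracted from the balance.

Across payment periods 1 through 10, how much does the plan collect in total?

Payment period 1: opening $837.70; interest $21.78 → $859.48; payment $113.04; balance $746.44
Payment period 2: opening $746.44; interest $21.78 → $768.22; payment $113.04; balance $655.18
Payment period 3: opening $655.18; interest $21.78 → $676.96; payment $113.04; balance $563.92
Payment period 4: opening $563.92; interest $21.78 → $585.70; payment $113.04; balance $472.66
Payment period 5: opening $472.66; interest $21.78 → $494.44; payment $113.04; balance $381.40
Payment period 6: opening $381.40; interest $21.78 → $403.18; payment $113.04; balance $290.14
Payment period 7: opening $290.14; interest $21.78 → $311.92; payment $113.04; balance $198.88
Payment period 8: opening $198.88; interest $21.78 → $220.66; payment $113.04; balance $107.62
Payment period 9: opening $107.62; interest $21.78 → $129.40; payment $113.04; balance $16.36
Payment period 10: opening $16.36; interest $21.78 → $38.14; payment $38.14; balance $0.00
Total paid: $1,055.50

$1,055.50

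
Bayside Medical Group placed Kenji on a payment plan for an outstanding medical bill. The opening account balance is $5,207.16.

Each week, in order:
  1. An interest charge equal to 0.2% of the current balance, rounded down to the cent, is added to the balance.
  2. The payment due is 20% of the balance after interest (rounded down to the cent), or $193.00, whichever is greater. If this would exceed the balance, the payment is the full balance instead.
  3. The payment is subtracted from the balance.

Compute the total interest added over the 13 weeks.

Week 1: opening $5,207.16; interest $10.41 → $5,217.57; payment $1,043.51; balance $4,174.06
Week 2: opening $4,174.06; interest $8.34 → $4,182.40; payment $836.48; balance $3,345.92
Week 3: opening $3,345.92; interest $6.69 → $3,352.61; payment $670.52; balance $2,682.09
Week 4: opening $2,682.09; interest $5.36 → $2,687.45; payment $537.49; balance $2,149.96
Week 5: opening $2,149.96; interest $4.29 → $2,154.25; payment $430.85; balance $1,723.40
Week 6: opening $1,723.40; interest $3.44 → $1,726.84; payment $345.36; balance $1,381.48
Week 7: opening $1,381.48; interest $2.76 → $1,384.24; payment $276.84; balance $1,107.40
Week 8: opening $1,107.40; interest $2.21 → $1,109.61; payment $221.92; balance $887.69
Week 9: opening $887.69; interest $1.77 → $889.46; payment $193.00; balance $696.46
Week 10: opening $696.46; interest $1.39 → $697.85; payment $193.00; balance $504.85
Week 11: opening $504.85; interest $1.00 → $505.85; payment $193.00; balance $312.85
Week 12: opening $312.85; interest $0.62 → $313.47; payment $193.00; balance $120.47
Week 13: opening $120.47; interest $0.24 → $120.71; payment $120.71; balance $0.00
Total interest: $10.41 + $8.34 + $6.69 + $5.36 + $4.29 + $3.44 + $2.76 + $2.21 + $1.77 + $1.39 + $1.00 + $0.62 + $0.24 = $48.52

$48.52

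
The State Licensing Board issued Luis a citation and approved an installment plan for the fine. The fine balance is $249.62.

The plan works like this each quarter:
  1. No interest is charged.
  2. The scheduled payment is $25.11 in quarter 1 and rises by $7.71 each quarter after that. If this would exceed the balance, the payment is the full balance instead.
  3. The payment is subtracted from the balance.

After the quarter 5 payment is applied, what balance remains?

Quarter 1: opening $249.62; payment $25.11; balance $224.51
Quarter 2: opening $224.51; payment $32.82; balance $191.69
Quarter 3: opening $191.69; payment $40.53; balance $151.16
Quarter 4: opening $151.16; payment $48.24; balance $102.92
Quarter 5: opening $102.92; payment $55.95; balance $46.97

$46.97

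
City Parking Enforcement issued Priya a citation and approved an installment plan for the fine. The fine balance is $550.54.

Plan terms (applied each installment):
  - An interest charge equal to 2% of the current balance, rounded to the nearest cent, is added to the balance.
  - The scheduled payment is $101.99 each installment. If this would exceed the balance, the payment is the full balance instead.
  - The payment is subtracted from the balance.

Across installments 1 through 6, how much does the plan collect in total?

Installment 1: opening $550.54; interest $11.01 → $561.55; payment $101.99; balance $459.56
Installment 2: opening $459.56; interest $9.19 → $468.75; payment $101.99; balance $366.76
Installment 3: opening $366.76; interest $7.34 → $374.10; payment $101.99; balance $272.11
Installment 4: opening $272.11; interest $5.44 → $277.55; payment $101.99; balance $175.56
Installment 5: opening $175.56; interest $3.51 → $179.07; payment $101.99; balance $77.08
Installment 6: opening $77.08; interest $1.54 → $78.62; payment $78.62; balance $0.00
Total paid: $588.57

$588.57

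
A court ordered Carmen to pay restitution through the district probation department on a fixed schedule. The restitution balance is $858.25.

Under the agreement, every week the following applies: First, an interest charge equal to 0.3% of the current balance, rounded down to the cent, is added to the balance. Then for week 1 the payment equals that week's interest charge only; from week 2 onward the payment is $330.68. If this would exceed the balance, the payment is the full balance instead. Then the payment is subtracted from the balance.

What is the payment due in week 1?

$2.57

Week 1: opening $858.25; interest $2.57 → $860.82; payment $2.57; balance $858.25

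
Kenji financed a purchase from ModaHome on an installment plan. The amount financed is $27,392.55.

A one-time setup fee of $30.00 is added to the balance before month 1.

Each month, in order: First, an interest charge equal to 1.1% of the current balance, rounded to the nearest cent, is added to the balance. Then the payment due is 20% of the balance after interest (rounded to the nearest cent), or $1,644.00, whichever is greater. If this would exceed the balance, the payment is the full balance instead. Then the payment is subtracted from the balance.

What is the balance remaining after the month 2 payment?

Month 1: $27,422.55 +$301.65 interest = $27,724.20; pay $5,544.84 → $22,179.36
Month 2: $22,179.36 +$243.97 interest = $22,423.33; pay $4,484.67 → $17,938.66

$17,938.66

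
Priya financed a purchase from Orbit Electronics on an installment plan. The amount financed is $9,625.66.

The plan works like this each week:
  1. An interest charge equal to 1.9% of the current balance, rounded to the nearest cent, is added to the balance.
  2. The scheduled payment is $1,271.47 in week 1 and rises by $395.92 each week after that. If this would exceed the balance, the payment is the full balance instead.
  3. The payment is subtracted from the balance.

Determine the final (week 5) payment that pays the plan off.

Week 1: opening $9,625.66; interest $182.89 → $9,808.55; payment $1,271.47; balance $8,537.08
Week 2: opening $8,537.08; interest $162.20 → $8,699.28; payment $1,667.39; balance $7,031.89
Week 3: opening $7,031.89; interest $133.61 → $7,165.50; payment $2,063.31; balance $5,102.19
Week 4: opening $5,102.19; interest $96.94 → $5,199.13; payment $2,459.23; balance $2,739.90
Week 5: opening $2,739.90; interest $52.06 → $2,791.96; payment $2,791.96; balance $0.00

$2,791.96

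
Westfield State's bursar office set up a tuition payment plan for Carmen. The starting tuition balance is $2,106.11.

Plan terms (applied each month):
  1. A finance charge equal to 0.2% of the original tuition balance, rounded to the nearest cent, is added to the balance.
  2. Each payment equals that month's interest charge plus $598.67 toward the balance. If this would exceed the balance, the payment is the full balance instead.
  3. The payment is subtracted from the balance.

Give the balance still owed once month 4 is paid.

$0.00

Month 1: opening $2,106.11; interest $4.21 → $2,110.32; payment $602.88; balance $1,507.44
Month 2: opening $1,507.44; interest $4.21 → $1,511.65; payment $602.88; balance $908.77
Month 3: opening $908.77; interest $4.21 → $912.98; payment $602.88; balance $310.10
Month 4: opening $310.10; interest $4.21 → $314.31; payment $314.31; balance $0.00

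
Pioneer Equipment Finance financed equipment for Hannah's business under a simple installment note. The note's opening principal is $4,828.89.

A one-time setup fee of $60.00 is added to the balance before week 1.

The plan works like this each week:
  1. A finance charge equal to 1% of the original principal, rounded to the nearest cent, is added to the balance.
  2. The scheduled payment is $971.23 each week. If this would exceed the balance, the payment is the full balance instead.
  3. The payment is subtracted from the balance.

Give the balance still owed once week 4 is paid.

$1,197.13

# | Opening | Interest | Payment | End bal
1 | $4,888.89 | $48.29 | $971.23 | $3,965.95
2 | $3,965.95 | $48.29 | $971.23 | $3,043.01
3 | $3,043.01 | $48.29 | $971.23 | $2,120.07
4 | $2,120.07 | $48.29 | $971.23 | $1,197.13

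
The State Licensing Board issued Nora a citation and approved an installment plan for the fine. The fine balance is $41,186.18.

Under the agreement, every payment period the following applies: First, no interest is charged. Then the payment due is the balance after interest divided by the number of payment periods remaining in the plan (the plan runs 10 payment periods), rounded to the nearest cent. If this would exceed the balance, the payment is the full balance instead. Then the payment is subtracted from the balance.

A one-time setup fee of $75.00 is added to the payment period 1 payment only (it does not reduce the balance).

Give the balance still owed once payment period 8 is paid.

$8,237.23

Payment period 1: $41,186.18 − $4,118.62 (+ $75.00 fee) → $37,067.56
Payment period 2: $37,067.56 − $4,118.62 → $32,948.94
Payment period 3: $32,948.94 − $4,118.62 → $28,830.32
Payment period 4: $28,830.32 − $4,118.62 → $24,711.70
Payment period 5: $24,711.70 − $4,118.62 → $20,593.08
Payment period 6: $20,593.08 − $4,118.62 → $16,474.46
Payment period 7: $16,474.46 − $4,118.62 → $12,355.84
Payment period 8: $12,355.84 − $4,118.61 → $8,237.23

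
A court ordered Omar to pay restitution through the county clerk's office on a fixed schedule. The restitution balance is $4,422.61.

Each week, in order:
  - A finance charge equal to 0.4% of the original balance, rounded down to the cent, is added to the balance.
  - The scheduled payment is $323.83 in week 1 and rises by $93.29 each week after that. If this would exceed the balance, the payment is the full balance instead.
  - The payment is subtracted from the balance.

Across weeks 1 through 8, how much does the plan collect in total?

$4,564.13

# | Opening | Interest | Payment | End bal
1 | $4,422.61 | $17.69 | $323.83 | $4,116.47
2 | $4,116.47 | $17.69 | $417.12 | $3,717.04
3 | $3,717.04 | $17.69 | $510.41 | $3,224.32
4 | $3,224.32 | $17.69 | $603.70 | $2,638.31
5 | $2,638.31 | $17.69 | $696.99 | $1,959.01
6 | $1,959.01 | $17.69 | $790.28 | $1,186.42
7 | $1,186.42 | $17.69 | $883.57 | $320.54
8 | $320.54 | $17.69 | $338.23 | $0.00
Total paid: $4,564.13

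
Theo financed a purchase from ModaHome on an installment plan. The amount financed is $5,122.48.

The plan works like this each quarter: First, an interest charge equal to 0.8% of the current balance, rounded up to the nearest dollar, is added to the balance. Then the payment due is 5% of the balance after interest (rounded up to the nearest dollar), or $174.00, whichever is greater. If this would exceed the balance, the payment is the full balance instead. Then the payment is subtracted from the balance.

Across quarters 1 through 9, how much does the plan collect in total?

$1,971.00

Quarter 1: $5,122.48 +$41.00 interest = $5,163.48; pay $259.00 → $4,904.48
Quarter 2: $4,904.48 +$40.00 interest = $4,944.48; pay $248.00 → $4,696.48
Quarter 3: $4,696.48 +$38.00 interest = $4,734.48; pay $237.00 → $4,497.48
Quarter 4: $4,497.48 +$36.00 interest = $4,533.48; pay $227.00 → $4,306.48
Quarter 5: $4,306.48 +$35.00 interest = $4,341.48; pay $218.00 → $4,123.48
Quarter 6: $4,123.48 +$33.00 interest = $4,156.48; pay $208.00 → $3,948.48
Quarter 7: $3,948.48 +$32.00 interest = $3,980.48; pay $200.00 → $3,780.48
Quarter 8: $3,780.48 +$31.00 interest = $3,811.48; pay $191.00 → $3,620.48
Quarter 9: $3,620.48 +$29.00 interest = $3,649.48; pay $183.00 → $3,466.48
Total paid: $1,971.00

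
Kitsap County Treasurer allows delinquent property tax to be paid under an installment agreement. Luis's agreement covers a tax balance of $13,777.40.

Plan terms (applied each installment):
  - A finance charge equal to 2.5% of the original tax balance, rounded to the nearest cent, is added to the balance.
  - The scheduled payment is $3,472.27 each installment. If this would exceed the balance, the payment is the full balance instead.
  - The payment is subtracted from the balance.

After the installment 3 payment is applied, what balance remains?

$4,393.91

# | Opening | Interest | Payment | End bal
1 | $13,777.40 | $344.44 | $3,472.27 | $10,649.57
2 | $10,649.57 | $344.44 | $3,472.27 | $7,521.74
3 | $7,521.74 | $344.44 | $3,472.27 | $4,393.91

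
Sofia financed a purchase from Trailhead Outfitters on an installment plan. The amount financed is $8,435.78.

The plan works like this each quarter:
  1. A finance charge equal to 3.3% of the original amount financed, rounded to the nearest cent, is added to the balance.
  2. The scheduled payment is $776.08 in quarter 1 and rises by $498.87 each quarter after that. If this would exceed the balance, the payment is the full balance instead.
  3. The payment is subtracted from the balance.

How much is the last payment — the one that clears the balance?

Quarter 1: opening $8,435.78; interest $278.38 → $8,714.16; payment $776.08; balance $7,938.08
Quarter 2: opening $7,938.08; interest $278.38 → $8,216.46; payment $1,274.95; balance $6,941.51
Quarter 3: opening $6,941.51; interest $278.38 → $7,219.89; payment $1,773.82; balance $5,446.07
Quarter 4: opening $5,446.07; interest $278.38 → $5,724.45; payment $2,272.69; balance $3,451.76
Quarter 5: opening $3,451.76; interest $278.38 → $3,730.14; payment $2,771.56; balance $958.58
Quarter 6: opening $958.58; interest $278.38 → $1,236.96; payment $1,236.96; balance $0.00

$1,236.96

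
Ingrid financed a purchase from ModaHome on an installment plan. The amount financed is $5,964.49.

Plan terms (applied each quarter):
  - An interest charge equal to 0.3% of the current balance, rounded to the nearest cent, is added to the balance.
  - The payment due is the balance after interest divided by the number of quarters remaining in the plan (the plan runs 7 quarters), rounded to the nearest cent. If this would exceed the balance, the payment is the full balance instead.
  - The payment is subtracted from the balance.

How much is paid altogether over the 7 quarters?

Quarter 1: $5,964.49 +$17.89 interest = $5,982.38; pay $854.63 → $5,127.75
Quarter 2: $5,127.75 +$15.38 interest = $5,143.13; pay $857.19 → $4,285.94
Quarter 3: $4,285.94 +$12.86 interest = $4,298.80; pay $859.76 → $3,439.04
Quarter 4: $3,439.04 +$10.32 interest = $3,449.36; pay $862.34 → $2,587.02
Quarter 5: $2,587.02 +$7.76 interest = $2,594.78; pay $864.93 → $1,729.85
Quarter 6: $1,729.85 +$5.19 interest = $1,735.04; pay $867.52 → $867.52
Quarter 7: $867.52 +$2.60 interest = $870.12; pay $870.12 → $0.00
Total paid: $6,036.49

$6,036.49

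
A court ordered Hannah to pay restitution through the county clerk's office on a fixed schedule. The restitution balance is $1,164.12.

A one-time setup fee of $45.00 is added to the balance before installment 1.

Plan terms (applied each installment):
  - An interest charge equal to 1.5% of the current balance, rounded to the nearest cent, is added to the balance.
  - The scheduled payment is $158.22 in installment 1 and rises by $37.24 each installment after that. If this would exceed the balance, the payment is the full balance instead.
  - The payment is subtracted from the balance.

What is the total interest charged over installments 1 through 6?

Installment 1: opening $1,209.12; interest $18.14 → $1,227.26; payment $158.22; balance $1,069.04
Installment 2: opening $1,069.04; interest $16.04 → $1,085.08; payment $195.46; balance $889.62
Installment 3: opening $889.62; interest $13.34 → $902.96; payment $232.70; balance $670.26
Installment 4: opening $670.26; interest $10.05 → $680.31; payment $269.94; balance $410.37
Installment 5: opening $410.37; interest $6.16 → $416.53; payment $307.18; balance $109.35
Installment 6: opening $109.35; interest $1.64 → $110.99; payment $110.99; balance $0.00
Total interest: $18.14 + $16.04 + $13.34 + $10.05 + $6.16 + $1.64 = $65.37

$65.37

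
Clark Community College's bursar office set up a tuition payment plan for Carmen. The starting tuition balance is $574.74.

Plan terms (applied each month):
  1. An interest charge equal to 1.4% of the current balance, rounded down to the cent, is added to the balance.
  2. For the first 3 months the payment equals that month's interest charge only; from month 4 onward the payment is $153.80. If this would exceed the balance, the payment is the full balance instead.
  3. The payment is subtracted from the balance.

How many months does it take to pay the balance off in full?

7

Month 1: $574.74 +$8.04 interest = $582.78; pay $8.04 → $574.74
Month 2: $574.74 +$8.04 interest = $582.78; pay $8.04 → $574.74
Month 3: $574.74 +$8.04 interest = $582.78; pay $8.04 → $574.74
Month 4: $574.74 +$8.04 interest = $582.78; pay $153.80 → $428.98
Month 5: $428.98 +$6.00 interest = $434.98; pay $153.80 → $281.18
Month 6: $281.18 +$3.93 interest = $285.11; pay $153.80 → $131.31
Month 7: $131.31 +$1.83 interest = $133.14; pay $133.14 → $0.00
Balance reaches $0.00 in month 7.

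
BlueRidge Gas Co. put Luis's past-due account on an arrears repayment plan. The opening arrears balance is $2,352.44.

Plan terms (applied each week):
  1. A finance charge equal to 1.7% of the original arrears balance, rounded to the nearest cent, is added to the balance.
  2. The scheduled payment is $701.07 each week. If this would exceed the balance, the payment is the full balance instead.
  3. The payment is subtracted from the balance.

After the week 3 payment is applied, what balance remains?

Week 1: $2,352.44 +$39.99 interest = $2,392.43; pay $701.07 → $1,691.36
Week 2: $1,691.36 +$39.99 interest = $1,731.35; pay $701.07 → $1,030.28
Week 3: $1,030.28 +$39.99 interest = $1,070.27; pay $701.07 → $369.20

$369.20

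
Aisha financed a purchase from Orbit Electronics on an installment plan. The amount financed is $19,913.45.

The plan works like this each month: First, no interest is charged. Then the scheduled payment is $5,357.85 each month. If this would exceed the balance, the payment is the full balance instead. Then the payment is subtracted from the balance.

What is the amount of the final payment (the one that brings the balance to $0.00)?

# | Opening | Payment | End bal
1 | $19,913.45 | $5,357.85 | $14,555.60
2 | $14,555.60 | $5,357.85 | $9,197.75
3 | $9,197.75 | $5,357.85 | $3,839.90
4 | $3,839.90 | $3,839.90 | $0.00

$3,839.90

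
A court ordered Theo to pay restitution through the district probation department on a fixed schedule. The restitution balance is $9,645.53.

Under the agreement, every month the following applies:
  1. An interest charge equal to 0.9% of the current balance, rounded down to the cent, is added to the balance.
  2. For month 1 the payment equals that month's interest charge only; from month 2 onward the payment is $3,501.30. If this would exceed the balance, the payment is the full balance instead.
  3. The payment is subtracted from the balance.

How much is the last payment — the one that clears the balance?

$2,810.87

# | Opening | Interest | Payment | End bal
1 | $9,645.53 | $86.80 | $86.80 | $9,645.53
2 | $9,645.53 | $86.80 | $3,501.30 | $6,231.03
3 | $6,231.03 | $56.07 | $3,501.30 | $2,785.80
4 | $2,785.80 | $25.07 | $2,810.87 | $0.00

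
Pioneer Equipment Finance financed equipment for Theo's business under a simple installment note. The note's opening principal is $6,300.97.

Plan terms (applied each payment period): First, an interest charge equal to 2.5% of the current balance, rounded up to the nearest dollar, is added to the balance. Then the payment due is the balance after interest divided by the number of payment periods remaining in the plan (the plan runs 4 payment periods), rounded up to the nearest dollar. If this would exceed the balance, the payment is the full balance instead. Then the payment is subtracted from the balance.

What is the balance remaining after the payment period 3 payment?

Payment period 1: opening $6,300.97; interest $158.00 → $6,458.97; payment $1,615.00; balance $4,843.97
Payment period 2: opening $4,843.97; interest $122.00 → $4,965.97; payment $1,656.00; balance $3,309.97
Payment period 3: opening $3,309.97; interest $83.00 → $3,392.97; payment $1,697.00; balance $1,695.97

$1,695.97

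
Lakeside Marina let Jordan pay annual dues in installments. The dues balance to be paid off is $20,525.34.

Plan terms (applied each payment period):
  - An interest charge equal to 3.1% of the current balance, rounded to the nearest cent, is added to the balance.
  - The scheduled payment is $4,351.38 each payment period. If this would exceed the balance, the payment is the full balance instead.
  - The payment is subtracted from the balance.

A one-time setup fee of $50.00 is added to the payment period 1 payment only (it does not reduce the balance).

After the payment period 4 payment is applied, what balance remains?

Payment period 1: opening $20,525.34; interest $636.29 → $21,161.63; payment $4,351.38 (+ $50.00 fee); balance $16,810.25
Payment period 2: opening $16,810.25; interest $521.12 → $17,331.37; payment $4,351.38; balance $12,979.99
Payment period 3: opening $12,979.99; interest $402.38 → $13,382.37; payment $4,351.38; balance $9,030.99
Payment period 4: opening $9,030.99; interest $279.96 → $9,310.95; payment $4,351.38; balance $4,959.57

$4,959.57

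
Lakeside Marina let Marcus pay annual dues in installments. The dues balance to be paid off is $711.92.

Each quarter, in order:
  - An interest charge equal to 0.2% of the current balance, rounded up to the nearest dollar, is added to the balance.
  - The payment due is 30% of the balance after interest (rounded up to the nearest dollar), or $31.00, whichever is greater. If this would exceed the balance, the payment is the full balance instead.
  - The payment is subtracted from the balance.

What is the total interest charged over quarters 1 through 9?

# | Opening | Interest | Payment | End bal
1 | $711.92 | $2.00 | $215.00 | $498.92
2 | $498.92 | $1.00 | $150.00 | $349.92
3 | $349.92 | $1.00 | $106.00 | $244.92
4 | $244.92 | $1.00 | $74.00 | $171.92
5 | $171.92 | $1.00 | $52.00 | $120.92
6 | $120.92 | $1.00 | $37.00 | $84.92
7 | $84.92 | $1.00 | $31.00 | $54.92
8 | $54.92 | $1.00 | $31.00 | $24.92
9 | $24.92 | $1.00 | $25.92 | $0.00
Total interest: $2.00 + $1.00 + $1.00 + $1.00 + $1.00 + $1.00 + $1.00 + $1.00 + $1.00 = $10.00

$10.00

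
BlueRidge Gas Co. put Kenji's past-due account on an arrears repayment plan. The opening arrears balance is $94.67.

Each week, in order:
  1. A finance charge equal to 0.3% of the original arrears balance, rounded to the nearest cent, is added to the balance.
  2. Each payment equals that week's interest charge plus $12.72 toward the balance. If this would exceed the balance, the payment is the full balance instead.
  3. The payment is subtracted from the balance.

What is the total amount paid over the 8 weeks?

Week 1: $94.67 +$0.28 interest = $94.95; pay $13.00 → $81.95
Week 2: $81.95 +$0.28 interest = $82.23; pay $13.00 → $69.23
Week 3: $69.23 +$0.28 interest = $69.51; pay $13.00 → $56.51
Week 4: $56.51 +$0.28 interest = $56.79; pay $13.00 → $43.79
Week 5: $43.79 +$0.28 interest = $44.07; pay $13.00 → $31.07
Week 6: $31.07 +$0.28 interest = $31.35; pay $13.00 → $18.35
Week 7: $18.35 +$0.28 interest = $18.63; pay $13.00 → $5.63
Week 8: $5.63 +$0.28 interest = $5.91; pay $5.91 → $0.00
Total paid: $96.91

$96.91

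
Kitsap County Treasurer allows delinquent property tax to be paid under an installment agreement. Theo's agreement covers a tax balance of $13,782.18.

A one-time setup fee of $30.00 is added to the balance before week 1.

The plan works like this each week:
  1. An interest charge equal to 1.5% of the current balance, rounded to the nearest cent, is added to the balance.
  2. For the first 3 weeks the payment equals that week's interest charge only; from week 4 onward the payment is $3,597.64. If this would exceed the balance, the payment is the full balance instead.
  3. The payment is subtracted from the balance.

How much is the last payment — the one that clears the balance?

$3,539.79

Week 1: $13,812.18 +$207.18 interest = $14,019.36; pay $207.18 → $13,812.18
Week 2: $13,812.18 +$207.18 interest = $14,019.36; pay $207.18 → $13,812.18
Week 3: $13,812.18 +$207.18 interest = $14,019.36; pay $207.18 → $13,812.18
Week 4: $13,812.18 +$207.18 interest = $14,019.36; pay $3,597.64 → $10,421.72
Week 5: $10,421.72 +$156.33 interest = $10,578.05; pay $3,597.64 → $6,980.41
Week 6: $6,980.41 +$104.71 interest = $7,085.12; pay $3,597.64 → $3,487.48
Week 7: $3,487.48 +$52.31 interest = $3,539.79; pay $3,539.79 → $0.00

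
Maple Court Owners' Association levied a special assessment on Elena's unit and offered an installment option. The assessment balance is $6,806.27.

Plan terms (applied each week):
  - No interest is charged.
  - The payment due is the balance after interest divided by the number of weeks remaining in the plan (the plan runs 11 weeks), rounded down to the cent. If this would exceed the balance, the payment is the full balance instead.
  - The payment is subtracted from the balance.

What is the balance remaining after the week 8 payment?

$1,856.27

Week 1: opening $6,806.27; payment $618.75; balance $6,187.52
Week 2: opening $6,187.52; payment $618.75; balance $5,568.77
Week 3: opening $5,568.77; payment $618.75; balance $4,950.02
Week 4: opening $4,950.02; payment $618.75; balance $4,331.27
Week 5: opening $4,331.27; payment $618.75; balance $3,712.52
Week 6: opening $3,712.52; payment $618.75; balance $3,093.77
Week 7: opening $3,093.77; payment $618.75; balance $2,475.02
Week 8: opening $2,475.02; payment $618.75; balance $1,856.27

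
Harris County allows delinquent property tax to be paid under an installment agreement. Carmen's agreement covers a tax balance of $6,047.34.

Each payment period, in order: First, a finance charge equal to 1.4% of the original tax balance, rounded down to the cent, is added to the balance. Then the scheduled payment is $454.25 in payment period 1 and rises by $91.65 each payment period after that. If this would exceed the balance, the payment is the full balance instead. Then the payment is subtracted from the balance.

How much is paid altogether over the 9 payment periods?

$6,809.28

Payment period 1: opening $6,047.34; interest $84.66 → $6,132.00; payment $454.25; balance $5,677.75
Payment period 2: opening $5,677.75; interest $84.66 → $5,762.41; payment $545.90; balance $5,216.51
Payment period 3: opening $5,216.51; interest $84.66 → $5,301.17; payment $637.55; balance $4,663.62
Payment period 4: opening $4,663.62; interest $84.66 → $4,748.28; payment $729.20; balance $4,019.08
Payment period 5: opening $4,019.08; interest $84.66 → $4,103.74; payment $820.85; balance $3,282.89
Payment period 6: opening $3,282.89; interest $84.66 → $3,367.55; payment $912.50; balance $2,455.05
Payment period 7: opening $2,455.05; interest $84.66 → $2,539.71; payment $1,004.15; balance $1,535.56
Payment period 8: opening $1,535.56; interest $84.66 → $1,620.22; payment $1,095.80; balance $524.42
Payment period 9: opening $524.42; interest $84.66 → $609.08; payment $609.08; balance $0.00
Total paid: $6,809.28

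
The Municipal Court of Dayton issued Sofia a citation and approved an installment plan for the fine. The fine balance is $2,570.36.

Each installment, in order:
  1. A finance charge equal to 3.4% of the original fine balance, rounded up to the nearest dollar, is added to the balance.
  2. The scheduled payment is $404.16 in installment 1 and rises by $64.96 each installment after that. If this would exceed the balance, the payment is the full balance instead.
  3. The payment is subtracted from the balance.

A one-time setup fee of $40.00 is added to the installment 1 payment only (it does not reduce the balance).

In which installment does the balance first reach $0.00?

6

Installment 1: opening $2,570.36; interest $88.00 → $2,658.36; payment $404.16 (+ $40.00 fee); balance $2,254.20
Installment 2: opening $2,254.20; interest $88.00 → $2,342.20; payment $469.12; balance $1,873.08
Installment 3: opening $1,873.08; interest $88.00 → $1,961.08; payment $534.08; balance $1,427.00
Installment 4: opening $1,427.00; interest $88.00 → $1,515.00; payment $599.04; balance $915.96
Installment 5: opening $915.96; interest $88.00 → $1,003.96; payment $664.00; balance $339.96
Installment 6: opening $339.96; interest $88.00 → $427.96; payment $427.96; balance $0.00
Balance reaches $0.00 in installment 6.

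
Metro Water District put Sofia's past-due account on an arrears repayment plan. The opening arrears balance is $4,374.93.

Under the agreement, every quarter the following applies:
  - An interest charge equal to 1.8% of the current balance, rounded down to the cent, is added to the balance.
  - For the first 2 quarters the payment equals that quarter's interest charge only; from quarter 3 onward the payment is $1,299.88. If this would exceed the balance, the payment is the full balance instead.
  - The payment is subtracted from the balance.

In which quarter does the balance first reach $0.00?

6

Quarter 1: opening $4,374.93; interest $78.74 → $4,453.67; payment $78.74; balance $4,374.93
Quarter 2: opening $4,374.93; interest $78.74 → $4,453.67; payment $78.74; balance $4,374.93
Quarter 3: opening $4,374.93; interest $78.74 → $4,453.67; payment $1,299.88; balance $3,153.79
Quarter 4: opening $3,153.79; interest $56.76 → $3,210.55; payment $1,299.88; balance $1,910.67
Quarter 5: opening $1,910.67; interest $34.39 → $1,945.06; payment $1,299.88; balance $645.18
Quarter 6: opening $645.18; interest $11.61 → $656.79; payment $656.79; balance $0.00
Balance reaches $0.00 in quarter 6.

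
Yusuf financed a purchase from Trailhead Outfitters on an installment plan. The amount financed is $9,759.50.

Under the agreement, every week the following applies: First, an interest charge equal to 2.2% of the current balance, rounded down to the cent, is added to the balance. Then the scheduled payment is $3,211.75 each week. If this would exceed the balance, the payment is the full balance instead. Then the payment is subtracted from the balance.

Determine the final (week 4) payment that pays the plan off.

Week 1: $9,759.50 +$214.70 interest = $9,974.20; pay $3,211.75 → $6,762.45
Week 2: $6,762.45 +$148.77 interest = $6,911.22; pay $3,211.75 → $3,699.47
Week 3: $3,699.47 +$81.38 interest = $3,780.85; pay $3,211.75 → $569.10
Week 4: $569.10 +$12.52 interest = $581.62; pay $581.62 → $0.00

$581.62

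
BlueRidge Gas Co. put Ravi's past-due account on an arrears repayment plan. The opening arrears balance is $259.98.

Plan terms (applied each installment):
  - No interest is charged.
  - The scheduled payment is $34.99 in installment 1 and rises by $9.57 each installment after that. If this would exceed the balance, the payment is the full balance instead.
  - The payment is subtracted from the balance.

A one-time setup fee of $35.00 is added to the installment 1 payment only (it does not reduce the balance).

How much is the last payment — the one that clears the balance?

Installment 1: opening $259.98; payment $34.99 (+ $35.00 fee); balance $224.99
Installment 2: opening $224.99; payment $44.56; balance $180.43
Installment 3: opening $180.43; payment $54.13; balance $126.30
Installment 4: opening $126.30; payment $63.70; balance $62.60
Installment 5: opening $62.60; payment $62.60; balance $0.00

$62.60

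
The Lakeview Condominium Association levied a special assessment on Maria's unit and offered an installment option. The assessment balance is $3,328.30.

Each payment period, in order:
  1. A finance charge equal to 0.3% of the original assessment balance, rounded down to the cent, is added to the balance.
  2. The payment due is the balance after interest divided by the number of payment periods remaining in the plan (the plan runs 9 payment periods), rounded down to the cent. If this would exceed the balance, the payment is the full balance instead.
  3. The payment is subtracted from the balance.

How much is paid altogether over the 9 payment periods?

Payment period 1: opening $3,328.30; interest $9.98 → $3,338.28; payment $370.92; balance $2,967.36
Payment period 2: opening $2,967.36; interest $9.98 → $2,977.34; payment $372.16; balance $2,605.18
Payment period 3: opening $2,605.18; interest $9.98 → $2,615.16; payment $373.59; balance $2,241.57
Payment period 4: opening $2,241.57; interest $9.98 → $2,251.55; payment $375.25; balance $1,876.30
Payment period 5: opening $1,876.30; interest $9.98 → $1,886.28; payment $377.25; balance $1,509.03
Payment period 6: opening $1,509.03; interest $9.98 → $1,519.01; payment $379.75; balance $1,139.26
Payment period 7: opening $1,139.26; interest $9.98 → $1,149.24; payment $383.08; balance $766.16
Payment period 8: opening $766.16; interest $9.98 → $776.14; payment $388.07; balance $388.07
Payment period 9: opening $388.07; interest $9.98 → $398.05; payment $398.05; balance $0.00
Total paid: $3,418.12

$3,418.12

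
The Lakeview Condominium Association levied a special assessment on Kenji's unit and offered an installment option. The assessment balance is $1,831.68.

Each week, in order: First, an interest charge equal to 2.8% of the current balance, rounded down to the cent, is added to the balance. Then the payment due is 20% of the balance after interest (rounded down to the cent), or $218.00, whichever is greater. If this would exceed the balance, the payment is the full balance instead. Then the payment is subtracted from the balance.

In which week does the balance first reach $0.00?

Week 1: $1,831.68 +$51.28 interest = $1,882.96; pay $376.59 → $1,506.37
Week 2: $1,506.37 +$42.17 interest = $1,548.54; pay $309.70 → $1,238.84
Week 3: $1,238.84 +$34.68 interest = $1,273.52; pay $254.70 → $1,018.82
Week 4: $1,018.82 +$28.52 interest = $1,047.34; pay $218.00 → $829.34
Week 5: $829.34 +$23.22 interest = $852.56; pay $218.00 → $634.56
Week 6: $634.56 +$17.76 interest = $652.32; pay $218.00 → $434.32
Week 7: $434.32 +$12.16 interest = $446.48; pay $218.00 → $228.48
Week 8: $228.48 +$6.39 interest = $234.87; pay $218.00 → $16.87
Week 9: $16.87 +$0.47 interest = $17.34; pay $17.34 → $0.00
Balance reaches $0.00 in week 9.

9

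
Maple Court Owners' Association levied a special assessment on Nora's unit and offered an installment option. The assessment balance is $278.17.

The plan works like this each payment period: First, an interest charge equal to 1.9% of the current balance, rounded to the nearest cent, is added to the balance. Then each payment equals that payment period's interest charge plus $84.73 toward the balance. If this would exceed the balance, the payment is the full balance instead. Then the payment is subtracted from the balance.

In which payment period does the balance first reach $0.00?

4

Payment period 1: opening $278.17; interest $5.29 → $283.46; payment $90.02; balance $193.44
Payment period 2: opening $193.44; interest $3.68 → $197.12; payment $88.41; balance $108.71
Payment period 3: opening $108.71; interest $2.07 → $110.78; payment $86.80; balance $23.98
Payment period 4: opening $23.98; interest $0.46 → $24.44; payment $24.44; balance $0.00
Balance reaches $0.00 in payment period 4.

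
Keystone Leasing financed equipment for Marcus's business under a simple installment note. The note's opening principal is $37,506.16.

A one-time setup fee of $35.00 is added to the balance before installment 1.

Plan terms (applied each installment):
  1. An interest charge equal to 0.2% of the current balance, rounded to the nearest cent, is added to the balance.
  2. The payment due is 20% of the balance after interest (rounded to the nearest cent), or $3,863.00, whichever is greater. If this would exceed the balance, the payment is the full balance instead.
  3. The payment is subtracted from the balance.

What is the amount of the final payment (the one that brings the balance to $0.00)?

$126.45

Installment 1: opening $37,541.16; interest $75.08 → $37,616.24; payment $7,523.25; balance $30,092.99
Installment 2: opening $30,092.99; interest $60.19 → $30,153.18; payment $6,030.64; balance $24,122.54
Installment 3: opening $24,122.54; interest $48.25 → $24,170.79; payment $4,834.16; balance $19,336.63
Installment 4: opening $19,336.63; interest $38.67 → $19,375.30; payment $3,875.06; balance $15,500.24
Installment 5: opening $15,500.24; interest $31.00 → $15,531.24; payment $3,863.00; balance $11,668.24
Installment 6: opening $11,668.24; interest $23.34 → $11,691.58; payment $3,863.00; balance $7,828.58
Installment 7: opening $7,828.58; interest $15.66 → $7,844.24; payment $3,863.00; balance $3,981.24
Installment 8: opening $3,981.24; interest $7.96 → $3,989.20; payment $3,863.00; balance $126.20
Installment 9: opening $126.20; interest $0.25 → $126.45; payment $126.45; balance $0.00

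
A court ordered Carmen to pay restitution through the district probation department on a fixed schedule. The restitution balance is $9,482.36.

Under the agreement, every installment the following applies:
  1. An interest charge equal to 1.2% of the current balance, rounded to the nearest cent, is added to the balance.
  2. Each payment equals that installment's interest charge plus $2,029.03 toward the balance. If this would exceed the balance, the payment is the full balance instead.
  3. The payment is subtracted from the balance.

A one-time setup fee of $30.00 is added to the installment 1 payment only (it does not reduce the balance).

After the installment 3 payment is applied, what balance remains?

$3,395.27

Installment 1: $9,482.36 +$113.79 interest = $9,596.15; pay $2,142.82 (+ $30.00 fee) → $7,453.33
Installment 2: $7,453.33 +$89.44 interest = $7,542.77; pay $2,118.47 → $5,424.30
Installment 3: $5,424.30 +$65.09 interest = $5,489.39; pay $2,094.12 → $3,395.27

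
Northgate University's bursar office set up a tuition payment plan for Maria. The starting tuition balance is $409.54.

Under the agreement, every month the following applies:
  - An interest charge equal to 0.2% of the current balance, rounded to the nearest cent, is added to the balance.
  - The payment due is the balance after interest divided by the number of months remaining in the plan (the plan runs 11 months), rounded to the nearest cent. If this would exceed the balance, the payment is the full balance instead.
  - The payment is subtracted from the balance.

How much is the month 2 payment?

Month 1: opening $409.54; interest $0.82 → $410.36; payment $37.31; balance $373.05
Month 2: opening $373.05; interest $0.75 → $373.80; payment $37.38; balance $336.42

$37.38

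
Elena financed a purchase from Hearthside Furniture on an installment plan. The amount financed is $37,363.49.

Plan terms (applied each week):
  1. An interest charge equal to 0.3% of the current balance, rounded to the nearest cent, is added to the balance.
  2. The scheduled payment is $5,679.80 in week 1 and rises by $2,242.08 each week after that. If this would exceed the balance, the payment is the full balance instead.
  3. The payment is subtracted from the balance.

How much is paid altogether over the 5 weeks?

Week 1: $37,363.49 +$112.09 interest = $37,475.58; pay $5,679.80 → $31,795.78
Week 2: $31,795.78 +$95.39 interest = $31,891.17; pay $7,921.88 → $23,969.29
Week 3: $23,969.29 +$71.91 interest = $24,041.20; pay $10,163.96 → $13,877.24
Week 4: $13,877.24 +$41.63 interest = $13,918.87; pay $12,406.04 → $1,512.83
Week 5: $1,512.83 +$4.54 interest = $1,517.37; pay $1,517.37 → $0.00
Total paid: $37,689.05

$37,689.05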